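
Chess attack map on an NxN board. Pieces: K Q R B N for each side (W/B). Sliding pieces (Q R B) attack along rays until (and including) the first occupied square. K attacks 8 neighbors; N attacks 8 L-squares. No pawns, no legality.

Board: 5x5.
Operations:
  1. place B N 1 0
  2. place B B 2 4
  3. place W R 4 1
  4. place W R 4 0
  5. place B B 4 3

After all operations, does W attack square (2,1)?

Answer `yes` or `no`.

Answer: yes

Derivation:
Op 1: place BN@(1,0)
Op 2: place BB@(2,4)
Op 3: place WR@(4,1)
Op 4: place WR@(4,0)
Op 5: place BB@(4,3)
Per-piece attacks for W:
  WR@(4,0): attacks (4,1) (3,0) (2,0) (1,0) [ray(0,1) blocked at (4,1); ray(-1,0) blocked at (1,0)]
  WR@(4,1): attacks (4,2) (4,3) (4,0) (3,1) (2,1) (1,1) (0,1) [ray(0,1) blocked at (4,3); ray(0,-1) blocked at (4,0)]
W attacks (2,1): yes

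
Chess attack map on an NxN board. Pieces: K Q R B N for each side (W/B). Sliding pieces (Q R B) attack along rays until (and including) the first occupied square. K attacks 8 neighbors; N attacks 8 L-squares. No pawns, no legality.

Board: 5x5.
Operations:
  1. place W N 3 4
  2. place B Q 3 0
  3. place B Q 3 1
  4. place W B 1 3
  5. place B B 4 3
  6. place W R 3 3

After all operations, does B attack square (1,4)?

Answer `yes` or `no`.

Answer: no

Derivation:
Op 1: place WN@(3,4)
Op 2: place BQ@(3,0)
Op 3: place BQ@(3,1)
Op 4: place WB@(1,3)
Op 5: place BB@(4,3)
Op 6: place WR@(3,3)
Per-piece attacks for B:
  BQ@(3,0): attacks (3,1) (4,0) (2,0) (1,0) (0,0) (4,1) (2,1) (1,2) (0,3) [ray(0,1) blocked at (3,1)]
  BQ@(3,1): attacks (3,2) (3,3) (3,0) (4,1) (2,1) (1,1) (0,1) (4,2) (4,0) (2,2) (1,3) (2,0) [ray(0,1) blocked at (3,3); ray(0,-1) blocked at (3,0); ray(-1,1) blocked at (1,3)]
  BB@(4,3): attacks (3,4) (3,2) (2,1) (1,0) [ray(-1,1) blocked at (3,4)]
B attacks (1,4): no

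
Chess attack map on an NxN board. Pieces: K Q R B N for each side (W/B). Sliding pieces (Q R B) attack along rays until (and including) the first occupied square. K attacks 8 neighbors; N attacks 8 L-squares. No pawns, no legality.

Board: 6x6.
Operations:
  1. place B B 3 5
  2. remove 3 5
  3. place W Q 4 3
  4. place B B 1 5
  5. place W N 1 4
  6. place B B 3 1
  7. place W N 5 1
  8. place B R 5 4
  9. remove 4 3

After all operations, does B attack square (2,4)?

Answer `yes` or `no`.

Op 1: place BB@(3,5)
Op 2: remove (3,5)
Op 3: place WQ@(4,3)
Op 4: place BB@(1,5)
Op 5: place WN@(1,4)
Op 6: place BB@(3,1)
Op 7: place WN@(5,1)
Op 8: place BR@(5,4)
Op 9: remove (4,3)
Per-piece attacks for B:
  BB@(1,5): attacks (2,4) (3,3) (4,2) (5,1) (0,4) [ray(1,-1) blocked at (5,1)]
  BB@(3,1): attacks (4,2) (5,3) (4,0) (2,2) (1,3) (0,4) (2,0)
  BR@(5,4): attacks (5,5) (5,3) (5,2) (5,1) (4,4) (3,4) (2,4) (1,4) [ray(0,-1) blocked at (5,1); ray(-1,0) blocked at (1,4)]
B attacks (2,4): yes

Answer: yes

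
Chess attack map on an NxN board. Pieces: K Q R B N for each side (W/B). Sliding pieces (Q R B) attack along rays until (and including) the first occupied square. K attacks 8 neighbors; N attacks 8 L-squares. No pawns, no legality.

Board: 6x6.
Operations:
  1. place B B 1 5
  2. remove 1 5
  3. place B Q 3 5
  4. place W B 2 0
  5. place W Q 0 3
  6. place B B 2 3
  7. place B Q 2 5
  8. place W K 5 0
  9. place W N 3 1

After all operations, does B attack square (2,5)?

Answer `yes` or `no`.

Answer: yes

Derivation:
Op 1: place BB@(1,5)
Op 2: remove (1,5)
Op 3: place BQ@(3,5)
Op 4: place WB@(2,0)
Op 5: place WQ@(0,3)
Op 6: place BB@(2,3)
Op 7: place BQ@(2,5)
Op 8: place WK@(5,0)
Op 9: place WN@(3,1)
Per-piece attacks for B:
  BB@(2,3): attacks (3,4) (4,5) (3,2) (4,1) (5,0) (1,4) (0,5) (1,2) (0,1) [ray(1,-1) blocked at (5,0)]
  BQ@(2,5): attacks (2,4) (2,3) (3,5) (1,5) (0,5) (3,4) (4,3) (5,2) (1,4) (0,3) [ray(0,-1) blocked at (2,3); ray(1,0) blocked at (3,5); ray(-1,-1) blocked at (0,3)]
  BQ@(3,5): attacks (3,4) (3,3) (3,2) (3,1) (4,5) (5,5) (2,5) (4,4) (5,3) (2,4) (1,3) (0,2) [ray(0,-1) blocked at (3,1); ray(-1,0) blocked at (2,5)]
B attacks (2,5): yes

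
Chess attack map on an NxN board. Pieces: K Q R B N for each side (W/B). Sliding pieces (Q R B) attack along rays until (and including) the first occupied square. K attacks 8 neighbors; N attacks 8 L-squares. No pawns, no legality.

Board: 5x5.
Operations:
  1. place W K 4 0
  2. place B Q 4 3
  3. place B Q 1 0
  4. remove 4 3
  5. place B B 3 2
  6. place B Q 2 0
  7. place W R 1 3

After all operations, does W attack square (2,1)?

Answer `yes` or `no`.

Answer: no

Derivation:
Op 1: place WK@(4,0)
Op 2: place BQ@(4,3)
Op 3: place BQ@(1,0)
Op 4: remove (4,3)
Op 5: place BB@(3,2)
Op 6: place BQ@(2,0)
Op 7: place WR@(1,3)
Per-piece attacks for W:
  WR@(1,3): attacks (1,4) (1,2) (1,1) (1,0) (2,3) (3,3) (4,3) (0,3) [ray(0,-1) blocked at (1,0)]
  WK@(4,0): attacks (4,1) (3,0) (3,1)
W attacks (2,1): no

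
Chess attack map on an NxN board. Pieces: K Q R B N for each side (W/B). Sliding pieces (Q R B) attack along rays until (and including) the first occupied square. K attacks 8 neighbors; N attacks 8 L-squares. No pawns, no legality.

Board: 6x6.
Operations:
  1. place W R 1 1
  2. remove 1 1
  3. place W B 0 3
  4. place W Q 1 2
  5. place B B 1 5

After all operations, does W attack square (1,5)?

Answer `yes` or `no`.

Answer: yes

Derivation:
Op 1: place WR@(1,1)
Op 2: remove (1,1)
Op 3: place WB@(0,3)
Op 4: place WQ@(1,2)
Op 5: place BB@(1,5)
Per-piece attacks for W:
  WB@(0,3): attacks (1,4) (2,5) (1,2) [ray(1,-1) blocked at (1,2)]
  WQ@(1,2): attacks (1,3) (1,4) (1,5) (1,1) (1,0) (2,2) (3,2) (4,2) (5,2) (0,2) (2,3) (3,4) (4,5) (2,1) (3,0) (0,3) (0,1) [ray(0,1) blocked at (1,5); ray(-1,1) blocked at (0,3)]
W attacks (1,5): yes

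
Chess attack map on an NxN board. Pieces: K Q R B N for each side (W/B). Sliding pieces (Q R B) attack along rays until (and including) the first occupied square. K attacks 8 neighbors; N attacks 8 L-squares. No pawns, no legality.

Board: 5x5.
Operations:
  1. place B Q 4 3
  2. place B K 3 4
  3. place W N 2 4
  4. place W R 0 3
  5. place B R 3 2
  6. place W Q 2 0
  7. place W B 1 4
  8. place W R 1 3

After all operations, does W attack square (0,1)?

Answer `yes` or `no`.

Op 1: place BQ@(4,3)
Op 2: place BK@(3,4)
Op 3: place WN@(2,4)
Op 4: place WR@(0,3)
Op 5: place BR@(3,2)
Op 6: place WQ@(2,0)
Op 7: place WB@(1,4)
Op 8: place WR@(1,3)
Per-piece attacks for W:
  WR@(0,3): attacks (0,4) (0,2) (0,1) (0,0) (1,3) [ray(1,0) blocked at (1,3)]
  WR@(1,3): attacks (1,4) (1,2) (1,1) (1,0) (2,3) (3,3) (4,3) (0,3) [ray(0,1) blocked at (1,4); ray(1,0) blocked at (4,3); ray(-1,0) blocked at (0,3)]
  WB@(1,4): attacks (2,3) (3,2) (0,3) [ray(1,-1) blocked at (3,2); ray(-1,-1) blocked at (0,3)]
  WQ@(2,0): attacks (2,1) (2,2) (2,3) (2,4) (3,0) (4,0) (1,0) (0,0) (3,1) (4,2) (1,1) (0,2) [ray(0,1) blocked at (2,4)]
  WN@(2,4): attacks (3,2) (4,3) (1,2) (0,3)
W attacks (0,1): yes

Answer: yes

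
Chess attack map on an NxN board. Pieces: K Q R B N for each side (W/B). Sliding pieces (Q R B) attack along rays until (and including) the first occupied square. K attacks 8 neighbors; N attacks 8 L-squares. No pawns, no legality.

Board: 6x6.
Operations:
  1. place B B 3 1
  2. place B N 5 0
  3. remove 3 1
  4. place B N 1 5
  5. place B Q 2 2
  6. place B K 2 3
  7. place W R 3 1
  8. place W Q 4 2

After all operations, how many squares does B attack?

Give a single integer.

Op 1: place BB@(3,1)
Op 2: place BN@(5,0)
Op 3: remove (3,1)
Op 4: place BN@(1,5)
Op 5: place BQ@(2,2)
Op 6: place BK@(2,3)
Op 7: place WR@(3,1)
Op 8: place WQ@(4,2)
Per-piece attacks for B:
  BN@(1,5): attacks (2,3) (3,4) (0,3)
  BQ@(2,2): attacks (2,3) (2,1) (2,0) (3,2) (4,2) (1,2) (0,2) (3,3) (4,4) (5,5) (3,1) (1,3) (0,4) (1,1) (0,0) [ray(0,1) blocked at (2,3); ray(1,0) blocked at (4,2); ray(1,-1) blocked at (3,1)]
  BK@(2,3): attacks (2,4) (2,2) (3,3) (1,3) (3,4) (3,2) (1,4) (1,2)
  BN@(5,0): attacks (4,2) (3,1)
Union (20 distinct): (0,0) (0,2) (0,3) (0,4) (1,1) (1,2) (1,3) (1,4) (2,0) (2,1) (2,2) (2,3) (2,4) (3,1) (3,2) (3,3) (3,4) (4,2) (4,4) (5,5)

Answer: 20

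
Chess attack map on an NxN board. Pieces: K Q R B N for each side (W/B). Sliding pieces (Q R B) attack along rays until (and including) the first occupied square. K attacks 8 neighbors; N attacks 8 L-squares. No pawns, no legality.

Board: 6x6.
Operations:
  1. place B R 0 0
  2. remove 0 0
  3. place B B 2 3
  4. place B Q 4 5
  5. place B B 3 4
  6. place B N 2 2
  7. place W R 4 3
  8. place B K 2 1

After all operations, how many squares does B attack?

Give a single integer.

Answer: 24

Derivation:
Op 1: place BR@(0,0)
Op 2: remove (0,0)
Op 3: place BB@(2,3)
Op 4: place BQ@(4,5)
Op 5: place BB@(3,4)
Op 6: place BN@(2,2)
Op 7: place WR@(4,3)
Op 8: place BK@(2,1)
Per-piece attacks for B:
  BK@(2,1): attacks (2,2) (2,0) (3,1) (1,1) (3,2) (3,0) (1,2) (1,0)
  BN@(2,2): attacks (3,4) (4,3) (1,4) (0,3) (3,0) (4,1) (1,0) (0,1)
  BB@(2,3): attacks (3,4) (3,2) (4,1) (5,0) (1,4) (0,5) (1,2) (0,1) [ray(1,1) blocked at (3,4)]
  BB@(3,4): attacks (4,5) (4,3) (2,5) (2,3) [ray(1,1) blocked at (4,5); ray(1,-1) blocked at (4,3); ray(-1,-1) blocked at (2,3)]
  BQ@(4,5): attacks (4,4) (4,3) (5,5) (3,5) (2,5) (1,5) (0,5) (5,4) (3,4) [ray(0,-1) blocked at (4,3); ray(-1,-1) blocked at (3,4)]
Union (24 distinct): (0,1) (0,3) (0,5) (1,0) (1,1) (1,2) (1,4) (1,5) (2,0) (2,2) (2,3) (2,5) (3,0) (3,1) (3,2) (3,4) (3,5) (4,1) (4,3) (4,4) (4,5) (5,0) (5,4) (5,5)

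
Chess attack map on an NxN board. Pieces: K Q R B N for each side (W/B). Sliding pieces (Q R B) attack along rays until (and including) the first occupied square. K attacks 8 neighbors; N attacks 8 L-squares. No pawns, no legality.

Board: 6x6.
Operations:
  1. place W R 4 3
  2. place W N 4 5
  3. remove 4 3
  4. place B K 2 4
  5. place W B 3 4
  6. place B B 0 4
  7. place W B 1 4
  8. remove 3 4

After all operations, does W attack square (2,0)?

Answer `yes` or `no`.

Op 1: place WR@(4,3)
Op 2: place WN@(4,5)
Op 3: remove (4,3)
Op 4: place BK@(2,4)
Op 5: place WB@(3,4)
Op 6: place BB@(0,4)
Op 7: place WB@(1,4)
Op 8: remove (3,4)
Per-piece attacks for W:
  WB@(1,4): attacks (2,5) (2,3) (3,2) (4,1) (5,0) (0,5) (0,3)
  WN@(4,5): attacks (5,3) (3,3) (2,4)
W attacks (2,0): no

Answer: no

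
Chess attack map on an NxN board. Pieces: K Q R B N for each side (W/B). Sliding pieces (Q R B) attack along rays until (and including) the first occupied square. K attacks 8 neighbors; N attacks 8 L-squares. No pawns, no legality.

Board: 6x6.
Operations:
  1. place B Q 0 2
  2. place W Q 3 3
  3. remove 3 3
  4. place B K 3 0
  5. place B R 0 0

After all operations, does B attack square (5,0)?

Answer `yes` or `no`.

Answer: no

Derivation:
Op 1: place BQ@(0,2)
Op 2: place WQ@(3,3)
Op 3: remove (3,3)
Op 4: place BK@(3,0)
Op 5: place BR@(0,0)
Per-piece attacks for B:
  BR@(0,0): attacks (0,1) (0,2) (1,0) (2,0) (3,0) [ray(0,1) blocked at (0,2); ray(1,0) blocked at (3,0)]
  BQ@(0,2): attacks (0,3) (0,4) (0,5) (0,1) (0,0) (1,2) (2,2) (3,2) (4,2) (5,2) (1,3) (2,4) (3,5) (1,1) (2,0) [ray(0,-1) blocked at (0,0)]
  BK@(3,0): attacks (3,1) (4,0) (2,0) (4,1) (2,1)
B attacks (5,0): no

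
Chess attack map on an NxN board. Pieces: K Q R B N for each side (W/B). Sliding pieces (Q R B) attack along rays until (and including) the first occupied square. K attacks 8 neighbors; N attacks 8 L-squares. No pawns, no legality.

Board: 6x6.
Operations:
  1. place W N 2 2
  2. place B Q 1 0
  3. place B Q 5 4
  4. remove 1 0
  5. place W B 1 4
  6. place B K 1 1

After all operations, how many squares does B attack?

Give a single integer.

Op 1: place WN@(2,2)
Op 2: place BQ@(1,0)
Op 3: place BQ@(5,4)
Op 4: remove (1,0)
Op 5: place WB@(1,4)
Op 6: place BK@(1,1)
Per-piece attacks for B:
  BK@(1,1): attacks (1,2) (1,0) (2,1) (0,1) (2,2) (2,0) (0,2) (0,0)
  BQ@(5,4): attacks (5,5) (5,3) (5,2) (5,1) (5,0) (4,4) (3,4) (2,4) (1,4) (4,5) (4,3) (3,2) (2,1) (1,0) [ray(-1,0) blocked at (1,4)]
Union (20 distinct): (0,0) (0,1) (0,2) (1,0) (1,2) (1,4) (2,0) (2,1) (2,2) (2,4) (3,2) (3,4) (4,3) (4,4) (4,5) (5,0) (5,1) (5,2) (5,3) (5,5)

Answer: 20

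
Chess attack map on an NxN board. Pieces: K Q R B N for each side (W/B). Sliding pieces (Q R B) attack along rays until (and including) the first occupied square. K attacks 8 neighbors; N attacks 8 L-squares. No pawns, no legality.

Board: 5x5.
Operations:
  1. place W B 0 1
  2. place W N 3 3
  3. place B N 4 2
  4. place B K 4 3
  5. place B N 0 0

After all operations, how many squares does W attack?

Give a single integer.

Answer: 7

Derivation:
Op 1: place WB@(0,1)
Op 2: place WN@(3,3)
Op 3: place BN@(4,2)
Op 4: place BK@(4,3)
Op 5: place BN@(0,0)
Per-piece attacks for W:
  WB@(0,1): attacks (1,2) (2,3) (3,4) (1,0)
  WN@(3,3): attacks (1,4) (4,1) (2,1) (1,2)
Union (7 distinct): (1,0) (1,2) (1,4) (2,1) (2,3) (3,4) (4,1)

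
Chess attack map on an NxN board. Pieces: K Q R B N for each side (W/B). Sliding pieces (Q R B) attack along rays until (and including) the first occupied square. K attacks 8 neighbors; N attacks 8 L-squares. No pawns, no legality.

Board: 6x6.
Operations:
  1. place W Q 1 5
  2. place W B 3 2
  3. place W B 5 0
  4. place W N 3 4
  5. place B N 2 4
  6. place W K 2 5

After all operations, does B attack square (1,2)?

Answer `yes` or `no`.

Answer: yes

Derivation:
Op 1: place WQ@(1,5)
Op 2: place WB@(3,2)
Op 3: place WB@(5,0)
Op 4: place WN@(3,4)
Op 5: place BN@(2,4)
Op 6: place WK@(2,5)
Per-piece attacks for B:
  BN@(2,4): attacks (4,5) (0,5) (3,2) (4,3) (1,2) (0,3)
B attacks (1,2): yes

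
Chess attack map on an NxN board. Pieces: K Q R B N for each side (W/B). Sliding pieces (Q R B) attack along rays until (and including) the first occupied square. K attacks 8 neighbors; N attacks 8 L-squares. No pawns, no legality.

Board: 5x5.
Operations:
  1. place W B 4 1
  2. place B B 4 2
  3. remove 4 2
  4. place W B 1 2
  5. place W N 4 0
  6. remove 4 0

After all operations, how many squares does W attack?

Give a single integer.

Op 1: place WB@(4,1)
Op 2: place BB@(4,2)
Op 3: remove (4,2)
Op 4: place WB@(1,2)
Op 5: place WN@(4,0)
Op 6: remove (4,0)
Per-piece attacks for W:
  WB@(1,2): attacks (2,3) (3,4) (2,1) (3,0) (0,3) (0,1)
  WB@(4,1): attacks (3,2) (2,3) (1,4) (3,0)
Union (8 distinct): (0,1) (0,3) (1,4) (2,1) (2,3) (3,0) (3,2) (3,4)

Answer: 8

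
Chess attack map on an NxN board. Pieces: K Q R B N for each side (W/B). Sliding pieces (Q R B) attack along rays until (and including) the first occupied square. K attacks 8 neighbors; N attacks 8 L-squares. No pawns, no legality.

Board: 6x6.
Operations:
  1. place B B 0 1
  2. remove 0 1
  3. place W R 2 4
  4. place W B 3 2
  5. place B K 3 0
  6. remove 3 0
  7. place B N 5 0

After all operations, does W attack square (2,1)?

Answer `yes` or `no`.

Op 1: place BB@(0,1)
Op 2: remove (0,1)
Op 3: place WR@(2,4)
Op 4: place WB@(3,2)
Op 5: place BK@(3,0)
Op 6: remove (3,0)
Op 7: place BN@(5,0)
Per-piece attacks for W:
  WR@(2,4): attacks (2,5) (2,3) (2,2) (2,1) (2,0) (3,4) (4,4) (5,4) (1,4) (0,4)
  WB@(3,2): attacks (4,3) (5,4) (4,1) (5,0) (2,3) (1,4) (0,5) (2,1) (1,0) [ray(1,-1) blocked at (5,0)]
W attacks (2,1): yes

Answer: yes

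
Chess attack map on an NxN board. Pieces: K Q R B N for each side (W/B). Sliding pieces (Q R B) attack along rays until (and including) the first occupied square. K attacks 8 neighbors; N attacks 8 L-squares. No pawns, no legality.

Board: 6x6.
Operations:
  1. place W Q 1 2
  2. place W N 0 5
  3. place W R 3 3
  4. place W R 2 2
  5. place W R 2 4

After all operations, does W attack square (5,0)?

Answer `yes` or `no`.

Op 1: place WQ@(1,2)
Op 2: place WN@(0,5)
Op 3: place WR@(3,3)
Op 4: place WR@(2,2)
Op 5: place WR@(2,4)
Per-piece attacks for W:
  WN@(0,5): attacks (1,3) (2,4)
  WQ@(1,2): attacks (1,3) (1,4) (1,5) (1,1) (1,0) (2,2) (0,2) (2,3) (3,4) (4,5) (2,1) (3,0) (0,3) (0,1) [ray(1,0) blocked at (2,2)]
  WR@(2,2): attacks (2,3) (2,4) (2,1) (2,0) (3,2) (4,2) (5,2) (1,2) [ray(0,1) blocked at (2,4); ray(-1,0) blocked at (1,2)]
  WR@(2,4): attacks (2,5) (2,3) (2,2) (3,4) (4,4) (5,4) (1,4) (0,4) [ray(0,-1) blocked at (2,2)]
  WR@(3,3): attacks (3,4) (3,5) (3,2) (3,1) (3,0) (4,3) (5,3) (2,3) (1,3) (0,3)
W attacks (5,0): no

Answer: no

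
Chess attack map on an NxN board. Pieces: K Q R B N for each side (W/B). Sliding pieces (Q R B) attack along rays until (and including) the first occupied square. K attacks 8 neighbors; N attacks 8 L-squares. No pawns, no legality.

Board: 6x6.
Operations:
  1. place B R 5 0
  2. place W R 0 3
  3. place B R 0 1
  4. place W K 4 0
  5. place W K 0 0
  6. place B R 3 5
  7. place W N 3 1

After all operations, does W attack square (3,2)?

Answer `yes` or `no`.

Answer: no

Derivation:
Op 1: place BR@(5,0)
Op 2: place WR@(0,3)
Op 3: place BR@(0,1)
Op 4: place WK@(4,0)
Op 5: place WK@(0,0)
Op 6: place BR@(3,5)
Op 7: place WN@(3,1)
Per-piece attacks for W:
  WK@(0,0): attacks (0,1) (1,0) (1,1)
  WR@(0,3): attacks (0,4) (0,5) (0,2) (0,1) (1,3) (2,3) (3,3) (4,3) (5,3) [ray(0,-1) blocked at (0,1)]
  WN@(3,1): attacks (4,3) (5,2) (2,3) (1,2) (5,0) (1,0)
  WK@(4,0): attacks (4,1) (5,0) (3,0) (5,1) (3,1)
W attacks (3,2): no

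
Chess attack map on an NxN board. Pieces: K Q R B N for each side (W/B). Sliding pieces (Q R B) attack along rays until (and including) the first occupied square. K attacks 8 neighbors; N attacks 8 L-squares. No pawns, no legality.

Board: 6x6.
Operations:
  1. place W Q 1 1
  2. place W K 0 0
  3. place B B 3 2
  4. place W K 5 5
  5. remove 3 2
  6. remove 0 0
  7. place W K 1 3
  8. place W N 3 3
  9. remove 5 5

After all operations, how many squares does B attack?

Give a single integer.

Answer: 0

Derivation:
Op 1: place WQ@(1,1)
Op 2: place WK@(0,0)
Op 3: place BB@(3,2)
Op 4: place WK@(5,5)
Op 5: remove (3,2)
Op 6: remove (0,0)
Op 7: place WK@(1,3)
Op 8: place WN@(3,3)
Op 9: remove (5,5)
Per-piece attacks for B:
Union (0 distinct): (none)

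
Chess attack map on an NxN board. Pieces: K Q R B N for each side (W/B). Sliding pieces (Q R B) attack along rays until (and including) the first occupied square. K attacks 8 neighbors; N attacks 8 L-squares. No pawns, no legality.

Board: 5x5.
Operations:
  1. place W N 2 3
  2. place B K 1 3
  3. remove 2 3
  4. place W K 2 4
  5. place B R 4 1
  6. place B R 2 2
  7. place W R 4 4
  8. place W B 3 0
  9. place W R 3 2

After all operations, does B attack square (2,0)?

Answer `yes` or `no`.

Answer: yes

Derivation:
Op 1: place WN@(2,3)
Op 2: place BK@(1,3)
Op 3: remove (2,3)
Op 4: place WK@(2,4)
Op 5: place BR@(4,1)
Op 6: place BR@(2,2)
Op 7: place WR@(4,4)
Op 8: place WB@(3,0)
Op 9: place WR@(3,2)
Per-piece attacks for B:
  BK@(1,3): attacks (1,4) (1,2) (2,3) (0,3) (2,4) (2,2) (0,4) (0,2)
  BR@(2,2): attacks (2,3) (2,4) (2,1) (2,0) (3,2) (1,2) (0,2) [ray(0,1) blocked at (2,4); ray(1,0) blocked at (3,2)]
  BR@(4,1): attacks (4,2) (4,3) (4,4) (4,0) (3,1) (2,1) (1,1) (0,1) [ray(0,1) blocked at (4,4)]
B attacks (2,0): yes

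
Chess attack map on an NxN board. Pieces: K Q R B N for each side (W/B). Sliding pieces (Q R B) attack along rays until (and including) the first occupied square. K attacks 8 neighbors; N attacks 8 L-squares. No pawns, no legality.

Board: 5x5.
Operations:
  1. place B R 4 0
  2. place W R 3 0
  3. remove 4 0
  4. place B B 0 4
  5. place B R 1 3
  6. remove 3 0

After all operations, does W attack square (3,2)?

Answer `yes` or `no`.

Answer: no

Derivation:
Op 1: place BR@(4,0)
Op 2: place WR@(3,0)
Op 3: remove (4,0)
Op 4: place BB@(0,4)
Op 5: place BR@(1,3)
Op 6: remove (3,0)
Per-piece attacks for W:
W attacks (3,2): no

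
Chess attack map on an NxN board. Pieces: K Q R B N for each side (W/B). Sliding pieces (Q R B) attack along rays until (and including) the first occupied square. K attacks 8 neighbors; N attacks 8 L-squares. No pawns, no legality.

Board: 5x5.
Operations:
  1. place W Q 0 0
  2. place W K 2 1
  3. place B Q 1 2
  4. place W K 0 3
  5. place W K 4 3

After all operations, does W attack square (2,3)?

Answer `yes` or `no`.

Op 1: place WQ@(0,0)
Op 2: place WK@(2,1)
Op 3: place BQ@(1,2)
Op 4: place WK@(0,3)
Op 5: place WK@(4,3)
Per-piece attacks for W:
  WQ@(0,0): attacks (0,1) (0,2) (0,3) (1,0) (2,0) (3,0) (4,0) (1,1) (2,2) (3,3) (4,4) [ray(0,1) blocked at (0,3)]
  WK@(0,3): attacks (0,4) (0,2) (1,3) (1,4) (1,2)
  WK@(2,1): attacks (2,2) (2,0) (3,1) (1,1) (3,2) (3,0) (1,2) (1,0)
  WK@(4,3): attacks (4,4) (4,2) (3,3) (3,4) (3,2)
W attacks (2,3): no

Answer: no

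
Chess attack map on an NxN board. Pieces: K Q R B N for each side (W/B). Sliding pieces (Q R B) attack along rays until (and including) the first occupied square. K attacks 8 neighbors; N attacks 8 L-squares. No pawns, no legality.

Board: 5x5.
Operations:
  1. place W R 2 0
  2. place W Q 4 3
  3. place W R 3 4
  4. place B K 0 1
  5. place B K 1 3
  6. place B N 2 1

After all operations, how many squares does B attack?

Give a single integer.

Answer: 15

Derivation:
Op 1: place WR@(2,0)
Op 2: place WQ@(4,3)
Op 3: place WR@(3,4)
Op 4: place BK@(0,1)
Op 5: place BK@(1,3)
Op 6: place BN@(2,1)
Per-piece attacks for B:
  BK@(0,1): attacks (0,2) (0,0) (1,1) (1,2) (1,0)
  BK@(1,3): attacks (1,4) (1,2) (2,3) (0,3) (2,4) (2,2) (0,4) (0,2)
  BN@(2,1): attacks (3,3) (4,2) (1,3) (0,2) (4,0) (0,0)
Union (15 distinct): (0,0) (0,2) (0,3) (0,4) (1,0) (1,1) (1,2) (1,3) (1,4) (2,2) (2,3) (2,4) (3,3) (4,0) (4,2)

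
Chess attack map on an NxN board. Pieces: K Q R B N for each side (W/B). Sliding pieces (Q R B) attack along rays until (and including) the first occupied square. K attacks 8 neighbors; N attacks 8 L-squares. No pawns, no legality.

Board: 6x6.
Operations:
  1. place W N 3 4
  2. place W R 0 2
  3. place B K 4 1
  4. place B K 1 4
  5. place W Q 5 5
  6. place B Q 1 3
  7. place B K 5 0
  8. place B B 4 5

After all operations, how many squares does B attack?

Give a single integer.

Op 1: place WN@(3,4)
Op 2: place WR@(0,2)
Op 3: place BK@(4,1)
Op 4: place BK@(1,4)
Op 5: place WQ@(5,5)
Op 6: place BQ@(1,3)
Op 7: place BK@(5,0)
Op 8: place BB@(4,5)
Per-piece attacks for B:
  BQ@(1,3): attacks (1,4) (1,2) (1,1) (1,0) (2,3) (3,3) (4,3) (5,3) (0,3) (2,4) (3,5) (2,2) (3,1) (4,0) (0,4) (0,2) [ray(0,1) blocked at (1,4); ray(-1,-1) blocked at (0,2)]
  BK@(1,4): attacks (1,5) (1,3) (2,4) (0,4) (2,5) (2,3) (0,5) (0,3)
  BK@(4,1): attacks (4,2) (4,0) (5,1) (3,1) (5,2) (5,0) (3,2) (3,0)
  BB@(4,5): attacks (5,4) (3,4) [ray(-1,-1) blocked at (3,4)]
  BK@(5,0): attacks (5,1) (4,0) (4,1)
Union (29 distinct): (0,2) (0,3) (0,4) (0,5) (1,0) (1,1) (1,2) (1,3) (1,4) (1,5) (2,2) (2,3) (2,4) (2,5) (3,0) (3,1) (3,2) (3,3) (3,4) (3,5) (4,0) (4,1) (4,2) (4,3) (5,0) (5,1) (5,2) (5,3) (5,4)

Answer: 29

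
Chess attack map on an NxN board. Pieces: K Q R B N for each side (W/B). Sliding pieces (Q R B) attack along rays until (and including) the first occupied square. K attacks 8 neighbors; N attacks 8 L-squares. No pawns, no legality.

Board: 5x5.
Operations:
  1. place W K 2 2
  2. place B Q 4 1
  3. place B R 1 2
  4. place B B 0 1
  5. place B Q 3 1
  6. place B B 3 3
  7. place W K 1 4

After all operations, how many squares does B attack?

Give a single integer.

Op 1: place WK@(2,2)
Op 2: place BQ@(4,1)
Op 3: place BR@(1,2)
Op 4: place BB@(0,1)
Op 5: place BQ@(3,1)
Op 6: place BB@(3,3)
Op 7: place WK@(1,4)
Per-piece attacks for B:
  BB@(0,1): attacks (1,2) (1,0) [ray(1,1) blocked at (1,2)]
  BR@(1,2): attacks (1,3) (1,4) (1,1) (1,0) (2,2) (0,2) [ray(0,1) blocked at (1,4); ray(1,0) blocked at (2,2)]
  BQ@(3,1): attacks (3,2) (3,3) (3,0) (4,1) (2,1) (1,1) (0,1) (4,2) (4,0) (2,2) (2,0) [ray(0,1) blocked at (3,3); ray(1,0) blocked at (4,1); ray(-1,0) blocked at (0,1); ray(-1,1) blocked at (2,2)]
  BB@(3,3): attacks (4,4) (4,2) (2,4) (2,2) [ray(-1,-1) blocked at (2,2)]
  BQ@(4,1): attacks (4,2) (4,3) (4,4) (4,0) (3,1) (3,2) (2,3) (1,4) (3,0) [ray(-1,0) blocked at (3,1); ray(-1,1) blocked at (1,4)]
Union (21 distinct): (0,1) (0,2) (1,0) (1,1) (1,2) (1,3) (1,4) (2,0) (2,1) (2,2) (2,3) (2,4) (3,0) (3,1) (3,2) (3,3) (4,0) (4,1) (4,2) (4,3) (4,4)

Answer: 21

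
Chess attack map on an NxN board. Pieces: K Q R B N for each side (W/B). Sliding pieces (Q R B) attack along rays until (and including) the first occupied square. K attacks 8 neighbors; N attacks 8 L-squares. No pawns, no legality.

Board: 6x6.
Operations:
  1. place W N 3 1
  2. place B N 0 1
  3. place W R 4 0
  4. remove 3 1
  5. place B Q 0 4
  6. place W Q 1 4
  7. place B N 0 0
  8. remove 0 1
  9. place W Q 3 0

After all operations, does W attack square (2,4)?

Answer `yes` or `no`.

Answer: yes

Derivation:
Op 1: place WN@(3,1)
Op 2: place BN@(0,1)
Op 3: place WR@(4,0)
Op 4: remove (3,1)
Op 5: place BQ@(0,4)
Op 6: place WQ@(1,4)
Op 7: place BN@(0,0)
Op 8: remove (0,1)
Op 9: place WQ@(3,0)
Per-piece attacks for W:
  WQ@(1,4): attacks (1,5) (1,3) (1,2) (1,1) (1,0) (2,4) (3,4) (4,4) (5,4) (0,4) (2,5) (2,3) (3,2) (4,1) (5,0) (0,5) (0,3) [ray(-1,0) blocked at (0,4)]
  WQ@(3,0): attacks (3,1) (3,2) (3,3) (3,4) (3,5) (4,0) (2,0) (1,0) (0,0) (4,1) (5,2) (2,1) (1,2) (0,3) [ray(1,0) blocked at (4,0); ray(-1,0) blocked at (0,0)]
  WR@(4,0): attacks (4,1) (4,2) (4,3) (4,4) (4,5) (5,0) (3,0) [ray(-1,0) blocked at (3,0)]
W attacks (2,4): yes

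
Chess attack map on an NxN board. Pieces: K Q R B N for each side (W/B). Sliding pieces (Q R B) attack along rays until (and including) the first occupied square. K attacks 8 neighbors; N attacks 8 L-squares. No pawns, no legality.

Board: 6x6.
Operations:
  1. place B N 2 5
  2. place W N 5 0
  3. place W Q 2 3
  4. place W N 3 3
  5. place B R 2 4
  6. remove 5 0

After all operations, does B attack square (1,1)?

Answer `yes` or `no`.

Answer: no

Derivation:
Op 1: place BN@(2,5)
Op 2: place WN@(5,0)
Op 3: place WQ@(2,3)
Op 4: place WN@(3,3)
Op 5: place BR@(2,4)
Op 6: remove (5,0)
Per-piece attacks for B:
  BR@(2,4): attacks (2,5) (2,3) (3,4) (4,4) (5,4) (1,4) (0,4) [ray(0,1) blocked at (2,5); ray(0,-1) blocked at (2,3)]
  BN@(2,5): attacks (3,3) (4,4) (1,3) (0,4)
B attacks (1,1): no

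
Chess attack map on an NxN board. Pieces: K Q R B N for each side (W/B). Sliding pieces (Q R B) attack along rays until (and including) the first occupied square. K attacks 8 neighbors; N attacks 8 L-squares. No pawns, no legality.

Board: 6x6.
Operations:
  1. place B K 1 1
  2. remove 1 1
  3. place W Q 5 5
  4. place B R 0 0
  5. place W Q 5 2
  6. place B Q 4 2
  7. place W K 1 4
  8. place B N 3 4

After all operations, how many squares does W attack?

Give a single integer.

Answer: 26

Derivation:
Op 1: place BK@(1,1)
Op 2: remove (1,1)
Op 3: place WQ@(5,5)
Op 4: place BR@(0,0)
Op 5: place WQ@(5,2)
Op 6: place BQ@(4,2)
Op 7: place WK@(1,4)
Op 8: place BN@(3,4)
Per-piece attacks for W:
  WK@(1,4): attacks (1,5) (1,3) (2,4) (0,4) (2,5) (2,3) (0,5) (0,3)
  WQ@(5,2): attacks (5,3) (5,4) (5,5) (5,1) (5,0) (4,2) (4,3) (3,4) (4,1) (3,0) [ray(0,1) blocked at (5,5); ray(-1,0) blocked at (4,2); ray(-1,1) blocked at (3,4)]
  WQ@(5,5): attacks (5,4) (5,3) (5,2) (4,5) (3,5) (2,5) (1,5) (0,5) (4,4) (3,3) (2,2) (1,1) (0,0) [ray(0,-1) blocked at (5,2); ray(-1,-1) blocked at (0,0)]
Union (26 distinct): (0,0) (0,3) (0,4) (0,5) (1,1) (1,3) (1,5) (2,2) (2,3) (2,4) (2,5) (3,0) (3,3) (3,4) (3,5) (4,1) (4,2) (4,3) (4,4) (4,5) (5,0) (5,1) (5,2) (5,3) (5,4) (5,5)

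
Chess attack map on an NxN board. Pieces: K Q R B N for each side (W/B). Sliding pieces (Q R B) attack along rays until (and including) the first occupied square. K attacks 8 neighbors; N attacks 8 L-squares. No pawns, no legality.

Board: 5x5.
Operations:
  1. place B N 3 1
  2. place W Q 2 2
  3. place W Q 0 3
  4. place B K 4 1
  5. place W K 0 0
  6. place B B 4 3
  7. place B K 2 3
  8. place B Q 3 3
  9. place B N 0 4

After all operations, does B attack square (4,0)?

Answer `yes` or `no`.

Answer: yes

Derivation:
Op 1: place BN@(3,1)
Op 2: place WQ@(2,2)
Op 3: place WQ@(0,3)
Op 4: place BK@(4,1)
Op 5: place WK@(0,0)
Op 6: place BB@(4,3)
Op 7: place BK@(2,3)
Op 8: place BQ@(3,3)
Op 9: place BN@(0,4)
Per-piece attacks for B:
  BN@(0,4): attacks (1,2) (2,3)
  BK@(2,3): attacks (2,4) (2,2) (3,3) (1,3) (3,4) (3,2) (1,4) (1,2)
  BN@(3,1): attacks (4,3) (2,3) (1,2) (1,0)
  BQ@(3,3): attacks (3,4) (3,2) (3,1) (4,3) (2,3) (4,4) (4,2) (2,4) (2,2) [ray(0,-1) blocked at (3,1); ray(1,0) blocked at (4,3); ray(-1,0) blocked at (2,3); ray(-1,-1) blocked at (2,2)]
  BK@(4,1): attacks (4,2) (4,0) (3,1) (3,2) (3,0)
  BB@(4,3): attacks (3,4) (3,2) (2,1) (1,0)
B attacks (4,0): yes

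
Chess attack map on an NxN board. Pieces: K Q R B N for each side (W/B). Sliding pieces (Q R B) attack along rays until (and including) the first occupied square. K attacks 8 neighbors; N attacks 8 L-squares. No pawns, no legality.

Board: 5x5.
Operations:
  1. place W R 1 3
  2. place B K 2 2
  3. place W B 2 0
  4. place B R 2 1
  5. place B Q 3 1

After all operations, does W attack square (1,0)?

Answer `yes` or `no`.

Op 1: place WR@(1,3)
Op 2: place BK@(2,2)
Op 3: place WB@(2,0)
Op 4: place BR@(2,1)
Op 5: place BQ@(3,1)
Per-piece attacks for W:
  WR@(1,3): attacks (1,4) (1,2) (1,1) (1,0) (2,3) (3,3) (4,3) (0,3)
  WB@(2,0): attacks (3,1) (1,1) (0,2) [ray(1,1) blocked at (3,1)]
W attacks (1,0): yes

Answer: yes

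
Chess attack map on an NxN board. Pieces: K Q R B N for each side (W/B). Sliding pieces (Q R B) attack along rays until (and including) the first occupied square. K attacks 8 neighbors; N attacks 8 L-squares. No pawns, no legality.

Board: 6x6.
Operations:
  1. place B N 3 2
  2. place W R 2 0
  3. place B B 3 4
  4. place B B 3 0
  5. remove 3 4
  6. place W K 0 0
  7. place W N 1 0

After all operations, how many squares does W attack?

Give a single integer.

Op 1: place BN@(3,2)
Op 2: place WR@(2,0)
Op 3: place BB@(3,4)
Op 4: place BB@(3,0)
Op 5: remove (3,4)
Op 6: place WK@(0,0)
Op 7: place WN@(1,0)
Per-piece attacks for W:
  WK@(0,0): attacks (0,1) (1,0) (1,1)
  WN@(1,0): attacks (2,2) (3,1) (0,2)
  WR@(2,0): attacks (2,1) (2,2) (2,3) (2,4) (2,5) (3,0) (1,0) [ray(1,0) blocked at (3,0); ray(-1,0) blocked at (1,0)]
Union (11 distinct): (0,1) (0,2) (1,0) (1,1) (2,1) (2,2) (2,3) (2,4) (2,5) (3,0) (3,1)

Answer: 11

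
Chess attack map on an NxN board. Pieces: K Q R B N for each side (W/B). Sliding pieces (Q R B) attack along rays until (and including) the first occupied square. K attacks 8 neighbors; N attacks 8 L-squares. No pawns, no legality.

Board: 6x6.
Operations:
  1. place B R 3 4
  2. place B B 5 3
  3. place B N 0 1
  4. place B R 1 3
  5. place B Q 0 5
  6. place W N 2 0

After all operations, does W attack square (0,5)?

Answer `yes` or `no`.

Answer: no

Derivation:
Op 1: place BR@(3,4)
Op 2: place BB@(5,3)
Op 3: place BN@(0,1)
Op 4: place BR@(1,3)
Op 5: place BQ@(0,5)
Op 6: place WN@(2,0)
Per-piece attacks for W:
  WN@(2,0): attacks (3,2) (4,1) (1,2) (0,1)
W attacks (0,5): no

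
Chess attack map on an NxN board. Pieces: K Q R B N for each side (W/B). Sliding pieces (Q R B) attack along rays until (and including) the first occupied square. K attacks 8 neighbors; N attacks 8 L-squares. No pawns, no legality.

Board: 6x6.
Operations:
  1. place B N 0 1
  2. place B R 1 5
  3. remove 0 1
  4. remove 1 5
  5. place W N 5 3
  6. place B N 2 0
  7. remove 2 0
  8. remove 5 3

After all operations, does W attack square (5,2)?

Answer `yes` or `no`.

Op 1: place BN@(0,1)
Op 2: place BR@(1,5)
Op 3: remove (0,1)
Op 4: remove (1,5)
Op 5: place WN@(5,3)
Op 6: place BN@(2,0)
Op 7: remove (2,0)
Op 8: remove (5,3)
Per-piece attacks for W:
W attacks (5,2): no

Answer: no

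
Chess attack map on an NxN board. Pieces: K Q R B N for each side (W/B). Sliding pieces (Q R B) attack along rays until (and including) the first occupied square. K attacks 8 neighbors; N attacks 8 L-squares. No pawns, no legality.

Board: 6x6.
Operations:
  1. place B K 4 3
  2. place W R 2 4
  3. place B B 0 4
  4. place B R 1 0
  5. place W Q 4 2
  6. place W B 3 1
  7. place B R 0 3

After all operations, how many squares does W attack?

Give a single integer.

Answer: 24

Derivation:
Op 1: place BK@(4,3)
Op 2: place WR@(2,4)
Op 3: place BB@(0,4)
Op 4: place BR@(1,0)
Op 5: place WQ@(4,2)
Op 6: place WB@(3,1)
Op 7: place BR@(0,3)
Per-piece attacks for W:
  WR@(2,4): attacks (2,5) (2,3) (2,2) (2,1) (2,0) (3,4) (4,4) (5,4) (1,4) (0,4) [ray(-1,0) blocked at (0,4)]
  WB@(3,1): attacks (4,2) (4,0) (2,2) (1,3) (0,4) (2,0) [ray(1,1) blocked at (4,2); ray(-1,1) blocked at (0,4)]
  WQ@(4,2): attacks (4,3) (4,1) (4,0) (5,2) (3,2) (2,2) (1,2) (0,2) (5,3) (5,1) (3,3) (2,4) (3,1) [ray(0,1) blocked at (4,3); ray(-1,1) blocked at (2,4); ray(-1,-1) blocked at (3,1)]
Union (24 distinct): (0,2) (0,4) (1,2) (1,3) (1,4) (2,0) (2,1) (2,2) (2,3) (2,4) (2,5) (3,1) (3,2) (3,3) (3,4) (4,0) (4,1) (4,2) (4,3) (4,4) (5,1) (5,2) (5,3) (5,4)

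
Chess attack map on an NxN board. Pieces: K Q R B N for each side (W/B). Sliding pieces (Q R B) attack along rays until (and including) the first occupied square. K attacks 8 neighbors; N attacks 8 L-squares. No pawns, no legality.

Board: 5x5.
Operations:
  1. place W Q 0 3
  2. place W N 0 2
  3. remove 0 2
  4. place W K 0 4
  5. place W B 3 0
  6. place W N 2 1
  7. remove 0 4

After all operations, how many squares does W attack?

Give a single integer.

Op 1: place WQ@(0,3)
Op 2: place WN@(0,2)
Op 3: remove (0,2)
Op 4: place WK@(0,4)
Op 5: place WB@(3,0)
Op 6: place WN@(2,1)
Op 7: remove (0,4)
Per-piece attacks for W:
  WQ@(0,3): attacks (0,4) (0,2) (0,1) (0,0) (1,3) (2,3) (3,3) (4,3) (1,4) (1,2) (2,1) [ray(1,-1) blocked at (2,1)]
  WN@(2,1): attacks (3,3) (4,2) (1,3) (0,2) (4,0) (0,0)
  WB@(3,0): attacks (4,1) (2,1) [ray(-1,1) blocked at (2,1)]
Union (14 distinct): (0,0) (0,1) (0,2) (0,4) (1,2) (1,3) (1,4) (2,1) (2,3) (3,3) (4,0) (4,1) (4,2) (4,3)

Answer: 14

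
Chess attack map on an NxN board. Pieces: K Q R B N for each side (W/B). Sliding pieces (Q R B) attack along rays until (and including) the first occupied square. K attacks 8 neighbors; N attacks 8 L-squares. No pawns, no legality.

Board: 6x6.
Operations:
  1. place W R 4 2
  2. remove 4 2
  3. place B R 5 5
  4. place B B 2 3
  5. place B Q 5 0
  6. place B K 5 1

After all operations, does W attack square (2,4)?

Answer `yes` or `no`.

Answer: no

Derivation:
Op 1: place WR@(4,2)
Op 2: remove (4,2)
Op 3: place BR@(5,5)
Op 4: place BB@(2,3)
Op 5: place BQ@(5,0)
Op 6: place BK@(5,1)
Per-piece attacks for W:
W attacks (2,4): no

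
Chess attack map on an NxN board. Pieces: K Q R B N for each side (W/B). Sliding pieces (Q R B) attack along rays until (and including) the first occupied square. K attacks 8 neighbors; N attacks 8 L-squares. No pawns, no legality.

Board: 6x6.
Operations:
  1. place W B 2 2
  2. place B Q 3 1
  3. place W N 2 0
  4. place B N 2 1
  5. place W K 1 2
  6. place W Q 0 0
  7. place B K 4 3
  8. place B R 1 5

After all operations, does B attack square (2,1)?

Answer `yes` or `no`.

Op 1: place WB@(2,2)
Op 2: place BQ@(3,1)
Op 3: place WN@(2,0)
Op 4: place BN@(2,1)
Op 5: place WK@(1,2)
Op 6: place WQ@(0,0)
Op 7: place BK@(4,3)
Op 8: place BR@(1,5)
Per-piece attacks for B:
  BR@(1,5): attacks (1,4) (1,3) (1,2) (2,5) (3,5) (4,5) (5,5) (0,5) [ray(0,-1) blocked at (1,2)]
  BN@(2,1): attacks (3,3) (4,2) (1,3) (0,2) (4,0) (0,0)
  BQ@(3,1): attacks (3,2) (3,3) (3,4) (3,5) (3,0) (4,1) (5,1) (2,1) (4,2) (5,3) (4,0) (2,2) (2,0) [ray(-1,0) blocked at (2,1); ray(-1,1) blocked at (2,2); ray(-1,-1) blocked at (2,0)]
  BK@(4,3): attacks (4,4) (4,2) (5,3) (3,3) (5,4) (5,2) (3,4) (3,2)
B attacks (2,1): yes

Answer: yes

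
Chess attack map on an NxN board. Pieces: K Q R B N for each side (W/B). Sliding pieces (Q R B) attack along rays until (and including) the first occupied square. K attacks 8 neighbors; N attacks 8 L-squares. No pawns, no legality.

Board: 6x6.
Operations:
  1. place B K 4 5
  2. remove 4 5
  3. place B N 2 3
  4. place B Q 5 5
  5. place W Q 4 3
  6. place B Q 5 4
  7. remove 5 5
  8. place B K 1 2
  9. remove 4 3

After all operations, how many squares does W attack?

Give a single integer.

Answer: 0

Derivation:
Op 1: place BK@(4,5)
Op 2: remove (4,5)
Op 3: place BN@(2,3)
Op 4: place BQ@(5,5)
Op 5: place WQ@(4,3)
Op 6: place BQ@(5,4)
Op 7: remove (5,5)
Op 8: place BK@(1,2)
Op 9: remove (4,3)
Per-piece attacks for W:
Union (0 distinct): (none)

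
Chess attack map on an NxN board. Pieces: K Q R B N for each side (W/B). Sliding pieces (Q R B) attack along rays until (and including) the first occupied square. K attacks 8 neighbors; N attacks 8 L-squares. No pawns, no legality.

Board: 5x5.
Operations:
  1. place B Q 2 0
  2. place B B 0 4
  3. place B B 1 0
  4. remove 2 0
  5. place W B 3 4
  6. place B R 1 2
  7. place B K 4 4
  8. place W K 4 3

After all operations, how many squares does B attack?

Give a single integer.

Op 1: place BQ@(2,0)
Op 2: place BB@(0,4)
Op 3: place BB@(1,0)
Op 4: remove (2,0)
Op 5: place WB@(3,4)
Op 6: place BR@(1,2)
Op 7: place BK@(4,4)
Op 8: place WK@(4,3)
Per-piece attacks for B:
  BB@(0,4): attacks (1,3) (2,2) (3,1) (4,0)
  BB@(1,0): attacks (2,1) (3,2) (4,3) (0,1) [ray(1,1) blocked at (4,3)]
  BR@(1,2): attacks (1,3) (1,4) (1,1) (1,0) (2,2) (3,2) (4,2) (0,2) [ray(0,-1) blocked at (1,0)]
  BK@(4,4): attacks (4,3) (3,4) (3,3)
Union (15 distinct): (0,1) (0,2) (1,0) (1,1) (1,3) (1,4) (2,1) (2,2) (3,1) (3,2) (3,3) (3,4) (4,0) (4,2) (4,3)

Answer: 15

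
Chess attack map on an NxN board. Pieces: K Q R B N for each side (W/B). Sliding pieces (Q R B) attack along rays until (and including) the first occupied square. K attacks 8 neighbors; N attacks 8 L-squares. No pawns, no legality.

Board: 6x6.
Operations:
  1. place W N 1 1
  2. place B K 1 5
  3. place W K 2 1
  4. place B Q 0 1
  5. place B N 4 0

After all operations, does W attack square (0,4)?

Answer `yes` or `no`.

Answer: no

Derivation:
Op 1: place WN@(1,1)
Op 2: place BK@(1,5)
Op 3: place WK@(2,1)
Op 4: place BQ@(0,1)
Op 5: place BN@(4,0)
Per-piece attacks for W:
  WN@(1,1): attacks (2,3) (3,2) (0,3) (3,0)
  WK@(2,1): attacks (2,2) (2,0) (3,1) (1,1) (3,2) (3,0) (1,2) (1,0)
W attacks (0,4): no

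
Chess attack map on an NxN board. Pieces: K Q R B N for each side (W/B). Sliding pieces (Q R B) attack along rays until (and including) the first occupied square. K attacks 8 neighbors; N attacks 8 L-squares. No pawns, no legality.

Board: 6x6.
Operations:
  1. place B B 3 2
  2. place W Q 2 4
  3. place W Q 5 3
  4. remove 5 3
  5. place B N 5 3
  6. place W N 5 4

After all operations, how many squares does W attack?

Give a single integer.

Op 1: place BB@(3,2)
Op 2: place WQ@(2,4)
Op 3: place WQ@(5,3)
Op 4: remove (5,3)
Op 5: place BN@(5,3)
Op 6: place WN@(5,4)
Per-piece attacks for W:
  WQ@(2,4): attacks (2,5) (2,3) (2,2) (2,1) (2,0) (3,4) (4,4) (5,4) (1,4) (0,4) (3,5) (3,3) (4,2) (5,1) (1,5) (1,3) (0,2) [ray(1,0) blocked at (5,4)]
  WN@(5,4): attacks (3,5) (4,2) (3,3)
Union (17 distinct): (0,2) (0,4) (1,3) (1,4) (1,5) (2,0) (2,1) (2,2) (2,3) (2,5) (3,3) (3,4) (3,5) (4,2) (4,4) (5,1) (5,4)

Answer: 17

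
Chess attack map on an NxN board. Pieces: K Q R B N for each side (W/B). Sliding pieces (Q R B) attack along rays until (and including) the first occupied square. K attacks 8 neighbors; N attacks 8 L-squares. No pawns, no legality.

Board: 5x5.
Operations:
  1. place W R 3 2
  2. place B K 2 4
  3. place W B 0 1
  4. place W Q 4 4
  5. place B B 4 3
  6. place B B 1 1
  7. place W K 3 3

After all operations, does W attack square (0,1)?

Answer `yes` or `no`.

Op 1: place WR@(3,2)
Op 2: place BK@(2,4)
Op 3: place WB@(0,1)
Op 4: place WQ@(4,4)
Op 5: place BB@(4,3)
Op 6: place BB@(1,1)
Op 7: place WK@(3,3)
Per-piece attacks for W:
  WB@(0,1): attacks (1,2) (2,3) (3,4) (1,0)
  WR@(3,2): attacks (3,3) (3,1) (3,0) (4,2) (2,2) (1,2) (0,2) [ray(0,1) blocked at (3,3)]
  WK@(3,3): attacks (3,4) (3,2) (4,3) (2,3) (4,4) (4,2) (2,4) (2,2)
  WQ@(4,4): attacks (4,3) (3,4) (2,4) (3,3) [ray(0,-1) blocked at (4,3); ray(-1,0) blocked at (2,4); ray(-1,-1) blocked at (3,3)]
W attacks (0,1): no

Answer: no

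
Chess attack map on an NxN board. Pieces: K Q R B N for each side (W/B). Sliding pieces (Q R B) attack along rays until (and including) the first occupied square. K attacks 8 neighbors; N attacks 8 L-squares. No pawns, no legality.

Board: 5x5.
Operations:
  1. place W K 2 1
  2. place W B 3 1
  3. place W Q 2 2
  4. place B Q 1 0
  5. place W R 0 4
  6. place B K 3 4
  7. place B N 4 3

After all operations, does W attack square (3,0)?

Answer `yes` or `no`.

Answer: yes

Derivation:
Op 1: place WK@(2,1)
Op 2: place WB@(3,1)
Op 3: place WQ@(2,2)
Op 4: place BQ@(1,0)
Op 5: place WR@(0,4)
Op 6: place BK@(3,4)
Op 7: place BN@(4,3)
Per-piece attacks for W:
  WR@(0,4): attacks (0,3) (0,2) (0,1) (0,0) (1,4) (2,4) (3,4) [ray(1,0) blocked at (3,4)]
  WK@(2,1): attacks (2,2) (2,0) (3,1) (1,1) (3,2) (3,0) (1,2) (1,0)
  WQ@(2,2): attacks (2,3) (2,4) (2,1) (3,2) (4,2) (1,2) (0,2) (3,3) (4,4) (3,1) (1,3) (0,4) (1,1) (0,0) [ray(0,-1) blocked at (2,1); ray(1,-1) blocked at (3,1); ray(-1,1) blocked at (0,4)]
  WB@(3,1): attacks (4,2) (4,0) (2,2) (2,0) [ray(-1,1) blocked at (2,2)]
W attacks (3,0): yes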